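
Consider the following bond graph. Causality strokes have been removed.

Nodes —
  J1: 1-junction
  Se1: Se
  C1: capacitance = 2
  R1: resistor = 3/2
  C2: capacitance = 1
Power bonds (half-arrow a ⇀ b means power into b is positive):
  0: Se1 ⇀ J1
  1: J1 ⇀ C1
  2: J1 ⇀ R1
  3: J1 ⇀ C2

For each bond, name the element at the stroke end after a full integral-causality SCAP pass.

β0 stroke at J1  (Se1: effort source, stroke at far end)
β1 stroke at J1  (prefer integral on C1)
β3 stroke at J1  (C2: C, integral causality)
β2 stroke at R1  (only one flow-in slot at J1)

β0 stroke→J1
β1 stroke→J1
β2 stroke→R1
β3 stroke→J1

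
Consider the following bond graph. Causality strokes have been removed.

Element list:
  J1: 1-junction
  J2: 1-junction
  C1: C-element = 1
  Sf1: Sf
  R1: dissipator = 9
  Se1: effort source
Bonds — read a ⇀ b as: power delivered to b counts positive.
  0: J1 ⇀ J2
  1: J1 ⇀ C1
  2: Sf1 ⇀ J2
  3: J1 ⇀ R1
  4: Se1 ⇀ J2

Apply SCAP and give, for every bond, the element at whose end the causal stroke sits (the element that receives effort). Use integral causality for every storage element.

b2 stroke→Sf1  (Sf1: flow source, stroke at near end)
b4 stroke→J2  (Se1: effort source, stroke at far end)
b0 stroke→J2  (J2: bond 2 brought flow, rest push out)
b1 stroke→J1  (1-jn J1 has f-setter on 0)
b3 stroke→J1  (common-f at J1 fixed by 0)

#0 |J2
#1 |J1
#2 |Sf1
#3 |J1
#4 |J2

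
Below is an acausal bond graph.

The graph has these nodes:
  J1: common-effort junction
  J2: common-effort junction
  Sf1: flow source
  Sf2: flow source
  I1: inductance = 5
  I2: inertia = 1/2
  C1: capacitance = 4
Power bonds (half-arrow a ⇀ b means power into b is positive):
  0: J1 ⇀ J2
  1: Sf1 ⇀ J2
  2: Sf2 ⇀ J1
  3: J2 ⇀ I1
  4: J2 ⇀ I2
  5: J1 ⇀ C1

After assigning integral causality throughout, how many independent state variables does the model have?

bond 1 stroke→Sf1  (Sf1 fixes flow; stroke at Sf1)
bond 2 stroke→Sf2  (Sf2 (Sf) sets flow on bond)
bond 3 stroke→I1  (prefer integral on I1)
bond 4 stroke→I2  (I2: I, integral causality)
bond 0 stroke→J2  (J2: last free bond brings effort in)
bond 5 stroke→J1  (J1: last free bond brings effort in)

3  (C1, I1, I2 all integral)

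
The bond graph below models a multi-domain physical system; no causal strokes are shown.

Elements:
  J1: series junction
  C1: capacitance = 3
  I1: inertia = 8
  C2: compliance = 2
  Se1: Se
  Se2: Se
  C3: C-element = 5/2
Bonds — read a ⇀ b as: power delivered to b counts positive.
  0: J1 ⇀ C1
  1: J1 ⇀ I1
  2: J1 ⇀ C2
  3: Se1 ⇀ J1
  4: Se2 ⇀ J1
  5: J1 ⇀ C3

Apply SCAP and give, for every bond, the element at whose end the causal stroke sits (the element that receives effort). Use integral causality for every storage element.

bond 3 stroke at J1  (Se1: effort source, stroke at far end)
bond 4 stroke at J1  (source Se2 imposes e)
bond 0 stroke at J1  (C1: C, integral causality)
bond 1 stroke at I1  (I1 integral (f out))
bond 2 stroke at J1  (J1: bond 1 brought flow, rest push out)
bond 5 stroke at J1  (common-f at J1 fixed by 1)

bond 0 stroke→J1
bond 1 stroke→I1
bond 2 stroke→J1
bond 3 stroke→J1
bond 4 stroke→J1
bond 5 stroke→J1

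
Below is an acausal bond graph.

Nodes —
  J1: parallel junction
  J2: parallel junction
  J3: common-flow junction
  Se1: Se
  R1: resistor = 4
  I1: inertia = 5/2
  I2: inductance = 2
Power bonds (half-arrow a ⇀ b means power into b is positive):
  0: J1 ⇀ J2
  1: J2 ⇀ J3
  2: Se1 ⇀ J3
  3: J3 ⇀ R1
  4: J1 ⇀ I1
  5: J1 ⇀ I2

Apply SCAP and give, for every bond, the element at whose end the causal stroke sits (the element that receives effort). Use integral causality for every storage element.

b2 stroke→J3  (Se1: effort source, stroke at far end)
b4 stroke→I1  (I1: I, integral causality)
b5 stroke→I2  (I2: I, integral causality)
b0 stroke→J1  (J1 needs exactly one e-in)
b1 stroke→J2  (closing 0-jn rule on J2)
b3 stroke→J3  (J3 flow already set via bond 1)

bond 0 stroke at J1
bond 1 stroke at J2
bond 2 stroke at J3
bond 3 stroke at J3
bond 4 stroke at I1
bond 5 stroke at I2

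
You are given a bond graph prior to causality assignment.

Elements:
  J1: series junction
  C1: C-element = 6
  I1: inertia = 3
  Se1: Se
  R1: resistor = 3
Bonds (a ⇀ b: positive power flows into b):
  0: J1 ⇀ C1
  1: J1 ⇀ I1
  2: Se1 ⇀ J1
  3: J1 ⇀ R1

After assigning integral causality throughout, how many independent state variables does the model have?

2  (C1, I1 all integral)

#2 stroke→J1  (source Se1 imposes e)
#0 stroke→J1  (C1 integral (e out))
#1 stroke→I1  (I1 outputs flow p/I1)
#3 stroke→J1  (common-f at J1 fixed by 1)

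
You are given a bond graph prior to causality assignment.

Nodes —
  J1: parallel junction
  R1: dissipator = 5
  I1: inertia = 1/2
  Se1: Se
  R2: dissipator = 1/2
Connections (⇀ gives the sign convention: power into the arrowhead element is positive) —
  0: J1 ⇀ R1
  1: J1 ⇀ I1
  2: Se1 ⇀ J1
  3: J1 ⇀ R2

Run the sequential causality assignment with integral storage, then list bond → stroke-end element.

β0 stroke→R1
β1 stroke→I1
β2 stroke→J1
β3 stroke→R2

b2 →J1  (Se1 fixes effort; stroke away)
b0 →R1  (common-e at J1 fixed by 2)
b1 →I1  (J1: bond 2 brought effort, rest push out)
b3 →R2  (J1: bond 2 brought effort, rest push out)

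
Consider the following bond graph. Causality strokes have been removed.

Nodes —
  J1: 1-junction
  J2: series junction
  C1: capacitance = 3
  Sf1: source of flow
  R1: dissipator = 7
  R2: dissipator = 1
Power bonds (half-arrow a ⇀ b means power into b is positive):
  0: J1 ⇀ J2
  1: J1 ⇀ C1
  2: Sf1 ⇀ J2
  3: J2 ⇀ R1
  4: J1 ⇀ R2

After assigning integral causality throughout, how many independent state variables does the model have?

1  (C1 all integral)

#2 |Sf1  (Sf1 fixes flow; stroke at Sf1)
#0 |J2  (J2: bond 2 brought flow, rest push out)
#3 |J2  (common-f at J2 fixed by 2)
#1 |J1  (1-jn J1 has f-setter on 0)
#4 |J1  (J1: bond 0 brought flow, rest push out)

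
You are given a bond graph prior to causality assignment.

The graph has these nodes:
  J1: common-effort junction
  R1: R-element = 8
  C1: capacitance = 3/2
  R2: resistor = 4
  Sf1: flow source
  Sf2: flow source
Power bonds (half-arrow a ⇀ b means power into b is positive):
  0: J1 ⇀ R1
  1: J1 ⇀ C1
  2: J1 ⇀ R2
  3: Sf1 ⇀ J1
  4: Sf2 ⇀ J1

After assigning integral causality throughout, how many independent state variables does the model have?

bond 3 stroke at Sf1  (source Sf1 imposes f)
bond 4 stroke at Sf2  (Sf2: flow source, stroke at near end)
bond 1 stroke at J1  (C1: C, integral causality)
bond 0 stroke at R1  (0-jn J1 has e-setter on 1)
bond 2 stroke at R2  (0-jn J1 has e-setter on 1)

1  (C1 all integral)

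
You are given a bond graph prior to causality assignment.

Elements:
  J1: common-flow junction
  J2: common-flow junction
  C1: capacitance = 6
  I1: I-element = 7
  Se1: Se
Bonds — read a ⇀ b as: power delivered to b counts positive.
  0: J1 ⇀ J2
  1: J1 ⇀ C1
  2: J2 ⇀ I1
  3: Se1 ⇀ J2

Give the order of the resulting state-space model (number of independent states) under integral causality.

2  (C1, I1 all integral)

bond 3 stroke→J2  (Se1 (Se) sets effort on bond)
bond 1 stroke→J1  (C1: C, integral causality)
bond 0 stroke→J2  (J1: last free bond brings flow in)
bond 2 stroke→I1  (only one flow-in slot at J2)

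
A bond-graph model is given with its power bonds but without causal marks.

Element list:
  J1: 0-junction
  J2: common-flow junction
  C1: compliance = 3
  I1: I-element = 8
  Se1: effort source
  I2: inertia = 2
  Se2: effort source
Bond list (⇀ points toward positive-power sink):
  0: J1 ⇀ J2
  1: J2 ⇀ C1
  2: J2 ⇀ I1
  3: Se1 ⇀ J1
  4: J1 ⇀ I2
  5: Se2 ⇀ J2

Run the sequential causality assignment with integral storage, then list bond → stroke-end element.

bond 3 →J1  (Se1 fixes effort; stroke away)
bond 5 →J2  (Se2 (Se) sets effort on bond)
bond 0 →J2  (J1 effort already set via bond 3)
bond 4 →I2  (0-jn J1 has e-setter on 3)
bond 1 →J2  (C1 outputs effort q/C1)
bond 2 →I1  (only one flow-in slot at J2)

bond 0 stroke at J2
bond 1 stroke at J2
bond 2 stroke at I1
bond 3 stroke at J1
bond 4 stroke at I2
bond 5 stroke at J2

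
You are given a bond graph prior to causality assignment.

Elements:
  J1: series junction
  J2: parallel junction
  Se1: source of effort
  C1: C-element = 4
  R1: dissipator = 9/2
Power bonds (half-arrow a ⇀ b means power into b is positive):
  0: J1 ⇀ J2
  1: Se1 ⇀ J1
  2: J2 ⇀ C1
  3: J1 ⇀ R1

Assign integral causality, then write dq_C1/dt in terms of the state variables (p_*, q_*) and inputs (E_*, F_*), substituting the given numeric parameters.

dq_C1/dt = 2*E_Se1/9 - q_C1/18

b1 stroke at J1  (Se1: effort source, stroke at far end)
b2 stroke at J2  (C1 integral (e out))
b0 stroke at J1  (common-e at J2 fixed by 2)
b3 stroke at R1  (J1 needs exactly one f-in)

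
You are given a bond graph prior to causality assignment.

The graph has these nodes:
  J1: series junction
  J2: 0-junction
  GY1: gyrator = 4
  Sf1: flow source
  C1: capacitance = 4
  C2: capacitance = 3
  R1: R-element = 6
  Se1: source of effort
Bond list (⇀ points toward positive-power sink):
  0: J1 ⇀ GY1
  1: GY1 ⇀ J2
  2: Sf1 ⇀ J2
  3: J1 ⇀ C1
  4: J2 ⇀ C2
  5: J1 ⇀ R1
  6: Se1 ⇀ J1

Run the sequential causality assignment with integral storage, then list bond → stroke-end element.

bond 0 stroke at GY1
bond 1 stroke at GY1
bond 2 stroke at Sf1
bond 3 stroke at J1
bond 4 stroke at J2
bond 5 stroke at J1
bond 6 stroke at J1

bond 2 stroke→Sf1  (Sf1: flow source, stroke at near end)
bond 6 stroke→J1  (source Se1 imposes e)
bond 3 stroke→J1  (prefer integral on C1)
bond 4 stroke→J2  (C2 integral (e out))
bond 1 stroke→GY1  (common-e at J2 fixed by 4)
bond 0 stroke→GY1  (GY1 both-in/both-out from 1)
bond 5 stroke→J1  (1-jn J1 has f-setter on 0)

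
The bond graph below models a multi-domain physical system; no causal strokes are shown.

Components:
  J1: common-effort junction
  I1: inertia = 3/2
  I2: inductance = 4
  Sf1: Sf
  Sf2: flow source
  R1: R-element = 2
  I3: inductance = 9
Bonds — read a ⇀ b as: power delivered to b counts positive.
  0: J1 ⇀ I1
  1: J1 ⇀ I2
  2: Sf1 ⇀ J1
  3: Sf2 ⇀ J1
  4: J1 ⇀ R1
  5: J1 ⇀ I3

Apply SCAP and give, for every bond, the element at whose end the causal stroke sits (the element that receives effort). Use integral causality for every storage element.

b0 stroke→I1
b1 stroke→I2
b2 stroke→Sf1
b3 stroke→Sf2
b4 stroke→J1
b5 stroke→I3

#2 stroke at Sf1  (source Sf1 imposes f)
#3 stroke at Sf2  (source Sf2 imposes f)
#0 stroke at I1  (prefer integral on I1)
#1 stroke at I2  (I2 outputs flow p/I2)
#5 stroke at I3  (I3: I, integral causality)
#4 stroke at J1  (J1 needs exactly one e-in)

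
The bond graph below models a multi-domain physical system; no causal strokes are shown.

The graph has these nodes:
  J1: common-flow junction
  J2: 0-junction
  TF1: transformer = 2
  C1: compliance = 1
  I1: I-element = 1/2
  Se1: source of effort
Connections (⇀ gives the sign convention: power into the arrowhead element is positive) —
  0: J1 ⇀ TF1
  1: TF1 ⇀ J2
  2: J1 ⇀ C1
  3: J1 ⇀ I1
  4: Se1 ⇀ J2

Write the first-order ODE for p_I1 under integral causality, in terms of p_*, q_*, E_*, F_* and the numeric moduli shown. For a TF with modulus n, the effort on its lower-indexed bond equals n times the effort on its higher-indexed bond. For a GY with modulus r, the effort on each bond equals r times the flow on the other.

#4 →J2  (Se1 (Se) sets effort on bond)
#1 →TF1  (J2 effort already set via bond 4)
#0 →J1  (TF TF1: opposite of bond 1)
#2 →J1  (C1: C, integral causality)
#3 →I1  (only one flow-in slot at J1)

dp_I1/dt = -2*E_Se1 - q_C1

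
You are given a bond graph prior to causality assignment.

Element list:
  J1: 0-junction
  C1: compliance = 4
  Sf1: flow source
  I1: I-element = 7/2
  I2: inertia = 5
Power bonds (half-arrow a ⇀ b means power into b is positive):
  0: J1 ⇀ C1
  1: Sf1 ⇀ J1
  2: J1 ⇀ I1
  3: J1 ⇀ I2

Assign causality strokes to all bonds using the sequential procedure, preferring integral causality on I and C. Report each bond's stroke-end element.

β1 stroke at Sf1  (Sf1 (Sf) sets flow on bond)
β0 stroke at J1  (C1 integral (e out))
β2 stroke at I1  (common-e at J1 fixed by 0)
β3 stroke at I2  (J1 effort already set via bond 0)

β0 |J1
β1 |Sf1
β2 |I1
β3 |I2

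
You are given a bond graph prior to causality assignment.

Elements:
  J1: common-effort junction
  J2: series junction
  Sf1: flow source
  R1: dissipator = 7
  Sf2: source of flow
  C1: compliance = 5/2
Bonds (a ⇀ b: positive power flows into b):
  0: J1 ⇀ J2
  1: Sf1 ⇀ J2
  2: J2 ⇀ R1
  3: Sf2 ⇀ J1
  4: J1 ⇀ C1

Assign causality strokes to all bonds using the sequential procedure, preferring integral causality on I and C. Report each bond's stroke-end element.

#1 →Sf1  (Sf1 fixes flow; stroke at Sf1)
#3 →Sf2  (Sf2 fixes flow; stroke at Sf2)
#0 →J2  (J2 flow already set via bond 1)
#2 →J2  (common-f at J2 fixed by 1)
#4 →J1  (only one effort-in slot at J1)

β0 |J2
β1 |Sf1
β2 |J2
β3 |Sf2
β4 |J1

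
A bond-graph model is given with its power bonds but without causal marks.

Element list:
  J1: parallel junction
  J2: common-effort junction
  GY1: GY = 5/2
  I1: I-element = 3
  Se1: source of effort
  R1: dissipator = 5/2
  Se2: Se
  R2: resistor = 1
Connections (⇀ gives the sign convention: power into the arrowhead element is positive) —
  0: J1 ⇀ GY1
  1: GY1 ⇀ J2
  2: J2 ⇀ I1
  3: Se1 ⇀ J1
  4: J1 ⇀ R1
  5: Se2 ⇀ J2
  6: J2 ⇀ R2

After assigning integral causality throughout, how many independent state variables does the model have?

1  (I1 all integral)

#3 stroke at J1  (Se1 fixes effort; stroke away)
#5 stroke at J2  (Se2: effort source, stroke at far end)
#0 stroke at GY1  (0-jn J1 has e-setter on 3)
#4 stroke at R1  (common-e at J1 fixed by 3)
#1 stroke at GY1  (0-jn J2 has e-setter on 5)
#2 stroke at I1  (0-jn J2 has e-setter on 5)
#6 stroke at R2  (J2 effort already set via bond 5)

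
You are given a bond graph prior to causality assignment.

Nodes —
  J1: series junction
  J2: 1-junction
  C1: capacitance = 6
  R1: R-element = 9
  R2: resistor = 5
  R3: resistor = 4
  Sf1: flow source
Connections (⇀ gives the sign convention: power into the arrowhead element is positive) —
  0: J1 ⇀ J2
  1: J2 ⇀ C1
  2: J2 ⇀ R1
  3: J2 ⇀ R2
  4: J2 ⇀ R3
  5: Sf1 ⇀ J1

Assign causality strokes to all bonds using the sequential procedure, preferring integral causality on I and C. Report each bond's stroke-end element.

b0 |J1
b1 |J2
b2 |J2
b3 |J2
b4 |J2
b5 |Sf1

β5 |Sf1  (Sf1 (Sf) sets flow on bond)
β0 |J1  (J1 flow already set via bond 5)
β1 |J2  (1-jn J2 has f-setter on 0)
β2 |J2  (J2: bond 0 brought flow, rest push out)
β3 |J2  (J2 flow already set via bond 0)
β4 |J2  (J2 flow already set via bond 0)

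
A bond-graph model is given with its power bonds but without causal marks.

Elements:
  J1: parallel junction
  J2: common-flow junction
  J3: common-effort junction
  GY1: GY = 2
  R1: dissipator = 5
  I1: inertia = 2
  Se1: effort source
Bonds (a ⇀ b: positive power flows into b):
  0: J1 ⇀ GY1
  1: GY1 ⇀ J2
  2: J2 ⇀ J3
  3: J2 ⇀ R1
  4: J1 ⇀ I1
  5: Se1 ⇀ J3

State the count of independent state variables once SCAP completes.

1  (I1 all integral)

bond 5 |J3  (Se1: effort source, stroke at far end)
bond 2 |J2  (common-e at J3 fixed by 5)
bond 4 |I1  (I1: I, integral causality)
bond 0 |J1  (J1 needs exactly one e-in)
bond 1 |J2  (GY1 both-in/both-out from 0)
bond 3 |R1  (J2: last free bond brings flow in)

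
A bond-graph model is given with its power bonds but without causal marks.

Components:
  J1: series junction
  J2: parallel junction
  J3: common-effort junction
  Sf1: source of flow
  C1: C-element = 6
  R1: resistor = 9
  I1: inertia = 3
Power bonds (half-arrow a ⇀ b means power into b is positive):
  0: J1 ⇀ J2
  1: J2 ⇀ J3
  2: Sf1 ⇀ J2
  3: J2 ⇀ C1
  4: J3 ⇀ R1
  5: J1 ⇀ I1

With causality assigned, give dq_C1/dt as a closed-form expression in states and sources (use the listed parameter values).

dq_C1/dt = F_Sf1 + p_I1/3 - q_C1/54

#2 |Sf1  (source Sf1 imposes f)
#3 |J2  (C1 outputs effort q/C1)
#0 |J1  (0-jn J2 has e-setter on 3)
#1 |J3  (0-jn J2 has e-setter on 3)
#4 |R1  (0-jn J3 has e-setter on 1)
#5 |I1  (only one flow-in slot at J1)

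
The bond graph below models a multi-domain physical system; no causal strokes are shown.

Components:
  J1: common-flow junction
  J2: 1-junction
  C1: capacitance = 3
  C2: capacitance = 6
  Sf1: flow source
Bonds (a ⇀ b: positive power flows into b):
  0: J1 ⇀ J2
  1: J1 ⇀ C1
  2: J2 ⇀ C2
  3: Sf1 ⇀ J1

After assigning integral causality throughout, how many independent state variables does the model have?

β3 →Sf1  (Sf1: flow source, stroke at near end)
β0 →J1  (common-f at J1 fixed by 3)
β1 →J1  (J1 flow already set via bond 3)
β2 →J2  (1-jn J2 has f-setter on 0)

2  (C1, C2 all integral)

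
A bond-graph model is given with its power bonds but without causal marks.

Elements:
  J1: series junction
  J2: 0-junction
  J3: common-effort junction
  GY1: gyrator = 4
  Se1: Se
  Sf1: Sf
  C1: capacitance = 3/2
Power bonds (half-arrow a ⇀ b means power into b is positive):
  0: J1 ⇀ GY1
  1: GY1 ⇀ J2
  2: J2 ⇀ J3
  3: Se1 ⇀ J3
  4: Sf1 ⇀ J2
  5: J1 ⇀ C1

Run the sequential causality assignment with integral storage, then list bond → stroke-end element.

b0 |GY1
b1 |GY1
b2 |J2
b3 |J3
b4 |Sf1
b5 |J1

β3 |J3  (Se1 (Se) sets effort on bond)
β4 |Sf1  (Sf1: flow source, stroke at near end)
β2 |J2  (J3 effort already set via bond 3)
β1 |GY1  (J2: bond 2 brought effort, rest push out)
β0 |GY1  (GY GY1: same side as bond 1)
β5 |J1  (common-f at J1 fixed by 0)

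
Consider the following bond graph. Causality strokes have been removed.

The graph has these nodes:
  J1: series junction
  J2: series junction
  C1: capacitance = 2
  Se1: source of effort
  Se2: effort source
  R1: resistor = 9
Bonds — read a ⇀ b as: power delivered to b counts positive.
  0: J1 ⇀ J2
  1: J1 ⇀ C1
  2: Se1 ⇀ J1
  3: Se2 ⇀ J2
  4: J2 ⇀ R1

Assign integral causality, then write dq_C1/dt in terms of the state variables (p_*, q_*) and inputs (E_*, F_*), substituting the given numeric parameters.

dq_C1/dt = E_Se1/9 + E_Se2/9 - q_C1/18

b2 stroke→J1  (Se1 (Se) sets effort on bond)
b3 stroke→J2  (Se2 fixes effort; stroke away)
b1 stroke→J1  (C1: C, integral causality)
b0 stroke→J2  (only one flow-in slot at J1)
b4 stroke→R1  (J2 needs exactly one f-in)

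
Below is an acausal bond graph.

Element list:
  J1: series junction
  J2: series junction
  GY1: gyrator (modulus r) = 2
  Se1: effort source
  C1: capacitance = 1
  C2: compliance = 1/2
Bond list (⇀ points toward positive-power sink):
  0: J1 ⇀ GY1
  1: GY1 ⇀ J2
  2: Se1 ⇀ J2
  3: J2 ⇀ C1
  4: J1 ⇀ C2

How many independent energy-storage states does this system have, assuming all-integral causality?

bond 2 stroke at J2  (Se1 (Se) sets effort on bond)
bond 3 stroke at J2  (prefer integral on C1)
bond 1 stroke at GY1  (J2: last free bond brings flow in)
bond 0 stroke at GY1  (GY GY1: same side as bond 1)
bond 4 stroke at J1  (1-jn J1 has f-setter on 0)

2  (C1, C2 all integral)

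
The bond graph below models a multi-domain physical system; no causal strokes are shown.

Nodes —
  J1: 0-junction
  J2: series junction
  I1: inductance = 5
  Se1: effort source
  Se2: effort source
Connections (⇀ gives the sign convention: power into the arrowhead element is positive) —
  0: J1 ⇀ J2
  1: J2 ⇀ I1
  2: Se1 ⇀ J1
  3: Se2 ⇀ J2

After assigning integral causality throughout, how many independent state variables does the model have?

bond 2 stroke→J1  (Se1: effort source, stroke at far end)
bond 3 stroke→J2  (Se2: effort source, stroke at far end)
bond 0 stroke→J2  (0-jn J1 has e-setter on 2)
bond 1 stroke→I1  (only one flow-in slot at J2)

1  (I1 all integral)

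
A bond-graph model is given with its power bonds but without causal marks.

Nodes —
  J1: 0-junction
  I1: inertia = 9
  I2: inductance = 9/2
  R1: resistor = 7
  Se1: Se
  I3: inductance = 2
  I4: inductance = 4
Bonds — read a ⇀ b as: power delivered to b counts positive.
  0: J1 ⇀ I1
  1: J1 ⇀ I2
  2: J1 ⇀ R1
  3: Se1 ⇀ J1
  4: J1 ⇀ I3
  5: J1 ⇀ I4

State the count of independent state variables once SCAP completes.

β3 →J1  (source Se1 imposes e)
β0 →I1  (J1: bond 3 brought effort, rest push out)
β1 →I2  (J1 effort already set via bond 3)
β2 →R1  (J1: bond 3 brought effort, rest push out)
β4 →I3  (0-jn J1 has e-setter on 3)
β5 →I4  (common-e at J1 fixed by 3)

4  (I1, I2, I3, I4 all integral)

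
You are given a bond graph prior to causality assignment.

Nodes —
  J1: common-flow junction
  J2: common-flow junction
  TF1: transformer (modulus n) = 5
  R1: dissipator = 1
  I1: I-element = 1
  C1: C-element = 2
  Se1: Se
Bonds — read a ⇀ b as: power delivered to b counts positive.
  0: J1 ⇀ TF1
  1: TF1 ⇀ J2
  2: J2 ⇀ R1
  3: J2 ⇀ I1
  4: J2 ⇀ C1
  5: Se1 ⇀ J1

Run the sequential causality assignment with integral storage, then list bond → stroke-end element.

β5 |J1  (source Se1 imposes e)
β0 |TF1  (J1 needs exactly one f-in)
β1 |J2  (TF1: transformer flips bond 0)
β3 |I1  (I1 outputs flow p/I1)
β2 |J2  (common-f at J2 fixed by 3)
β4 |J2  (J2 flow already set via bond 3)

#0 stroke at TF1
#1 stroke at J2
#2 stroke at J2
#3 stroke at I1
#4 stroke at J2
#5 stroke at J1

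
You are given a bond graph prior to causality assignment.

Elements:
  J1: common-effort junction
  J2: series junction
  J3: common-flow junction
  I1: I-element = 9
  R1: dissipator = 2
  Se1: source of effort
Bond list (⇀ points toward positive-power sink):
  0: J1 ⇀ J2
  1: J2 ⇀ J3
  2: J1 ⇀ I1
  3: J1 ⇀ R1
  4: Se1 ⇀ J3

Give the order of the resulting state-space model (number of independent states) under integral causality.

1  (I1 all integral)

b4 stroke at J3  (Se1: effort source, stroke at far end)
b1 stroke at J2  (only one flow-in slot at J3)
b0 stroke at J1  (only one flow-in slot at J2)
b2 stroke at I1  (J1 effort already set via bond 0)
b3 stroke at R1  (J1: bond 0 brought effort, rest push out)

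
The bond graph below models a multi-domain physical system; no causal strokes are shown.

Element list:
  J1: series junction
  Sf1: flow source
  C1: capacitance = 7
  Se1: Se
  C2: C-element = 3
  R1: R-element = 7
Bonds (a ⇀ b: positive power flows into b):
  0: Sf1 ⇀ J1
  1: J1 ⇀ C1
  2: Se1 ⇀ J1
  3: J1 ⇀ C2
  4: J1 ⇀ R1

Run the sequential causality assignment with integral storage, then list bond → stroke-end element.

#0 →Sf1  (Sf1 (Sf) sets flow on bond)
#2 →J1  (source Se1 imposes e)
#1 →J1  (J1 flow already set via bond 0)
#3 →J1  (1-jn J1 has f-setter on 0)
#4 →J1  (common-f at J1 fixed by 0)

bond 0 stroke→Sf1
bond 1 stroke→J1
bond 2 stroke→J1
bond 3 stroke→J1
bond 4 stroke→J1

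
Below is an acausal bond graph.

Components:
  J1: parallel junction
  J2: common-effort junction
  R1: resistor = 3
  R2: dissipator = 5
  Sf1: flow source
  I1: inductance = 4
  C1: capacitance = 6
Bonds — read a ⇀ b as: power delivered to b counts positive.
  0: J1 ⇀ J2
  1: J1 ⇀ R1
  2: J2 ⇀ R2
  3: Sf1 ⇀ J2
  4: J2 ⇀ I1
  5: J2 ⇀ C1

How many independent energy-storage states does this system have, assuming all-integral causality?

2  (C1, I1 all integral)

b3 stroke→Sf1  (Sf1 (Sf) sets flow on bond)
b4 stroke→I1  (I1 outputs flow p/I1)
b5 stroke→J2  (C1 integral (e out))
b0 stroke→J1  (J2 effort already set via bond 5)
b2 stroke→R2  (common-e at J2 fixed by 5)
b1 stroke→R1  (J1 effort already set via bond 0)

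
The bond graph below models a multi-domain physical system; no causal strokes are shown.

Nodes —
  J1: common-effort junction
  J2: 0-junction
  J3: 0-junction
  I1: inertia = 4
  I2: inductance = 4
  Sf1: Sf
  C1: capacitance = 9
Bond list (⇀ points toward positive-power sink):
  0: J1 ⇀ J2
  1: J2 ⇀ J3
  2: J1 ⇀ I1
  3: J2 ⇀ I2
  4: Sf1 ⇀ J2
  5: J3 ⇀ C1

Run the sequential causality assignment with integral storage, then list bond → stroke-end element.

b4 →Sf1  (Sf1: flow source, stroke at near end)
b2 →I1  (I1 integral (f out))
b0 →J1  (closing 0-jn rule on J1)
b3 →I2  (I2 integral (f out))
b1 →J2  (J2 needs exactly one e-in)
b5 →J3  (only one effort-in slot at J3)

b0 →J1
b1 →J2
b2 →I1
b3 →I2
b4 →Sf1
b5 →J3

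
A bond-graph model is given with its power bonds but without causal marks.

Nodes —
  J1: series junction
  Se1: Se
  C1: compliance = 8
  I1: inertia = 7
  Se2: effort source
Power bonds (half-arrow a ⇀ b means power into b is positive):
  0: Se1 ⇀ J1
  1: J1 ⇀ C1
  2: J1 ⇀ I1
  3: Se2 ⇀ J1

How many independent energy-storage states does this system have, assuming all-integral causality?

β0 stroke at J1  (source Se1 imposes e)
β3 stroke at J1  (Se2: effort source, stroke at far end)
β1 stroke at J1  (C1 outputs effort q/C1)
β2 stroke at I1  (J1 needs exactly one f-in)

2  (C1, I1 all integral)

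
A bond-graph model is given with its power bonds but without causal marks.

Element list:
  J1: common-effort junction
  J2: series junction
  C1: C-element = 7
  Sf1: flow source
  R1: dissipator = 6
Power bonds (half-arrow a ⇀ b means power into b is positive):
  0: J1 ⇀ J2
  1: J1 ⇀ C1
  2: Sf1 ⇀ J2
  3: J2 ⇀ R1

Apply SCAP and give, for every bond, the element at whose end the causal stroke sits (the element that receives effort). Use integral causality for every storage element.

b0 stroke at J2
b1 stroke at J1
b2 stroke at Sf1
b3 stroke at J2

#2 →Sf1  (Sf1 (Sf) sets flow on bond)
#0 →J2  (J2: bond 2 brought flow, rest push out)
#3 →J2  (1-jn J2 has f-setter on 2)
#1 →J1  (J1: last free bond brings effort in)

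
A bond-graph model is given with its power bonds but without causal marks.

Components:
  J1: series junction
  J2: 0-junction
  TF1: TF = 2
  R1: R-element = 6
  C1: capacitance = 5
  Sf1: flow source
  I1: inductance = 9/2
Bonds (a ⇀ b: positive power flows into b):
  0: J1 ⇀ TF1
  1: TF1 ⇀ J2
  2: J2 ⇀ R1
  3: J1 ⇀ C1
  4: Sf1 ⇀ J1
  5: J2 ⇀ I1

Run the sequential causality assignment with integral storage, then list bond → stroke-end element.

#0 stroke at J1
#1 stroke at TF1
#2 stroke at J2
#3 stroke at J1
#4 stroke at Sf1
#5 stroke at I1

b4 stroke→Sf1  (source Sf1 imposes f)
b0 stroke→J1  (1-jn J1 has f-setter on 4)
b3 stroke→J1  (1-jn J1 has f-setter on 4)
b1 stroke→TF1  (through TF1, causality passes straight; one stroke at TF1)
b5 stroke→I1  (I1 integral (f out))
b2 stroke→J2  (closing 0-jn rule on J2)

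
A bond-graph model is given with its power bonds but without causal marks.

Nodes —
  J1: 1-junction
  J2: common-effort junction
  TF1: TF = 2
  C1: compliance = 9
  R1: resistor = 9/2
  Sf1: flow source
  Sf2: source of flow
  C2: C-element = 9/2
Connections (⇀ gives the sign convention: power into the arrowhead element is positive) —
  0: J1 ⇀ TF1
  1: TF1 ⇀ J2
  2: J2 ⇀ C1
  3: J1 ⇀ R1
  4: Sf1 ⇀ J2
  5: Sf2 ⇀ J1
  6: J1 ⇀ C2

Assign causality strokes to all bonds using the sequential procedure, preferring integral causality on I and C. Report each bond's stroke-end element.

b4 stroke at Sf1  (Sf1: flow source, stroke at near end)
b5 stroke at Sf2  (Sf2 (Sf) sets flow on bond)
b0 stroke at J1  (J1: bond 5 brought flow, rest push out)
b3 stroke at J1  (J1: bond 5 brought flow, rest push out)
b6 stroke at J1  (J1: bond 5 brought flow, rest push out)
b1 stroke at TF1  (TF1: transformer flips bond 0)
b2 stroke at J2  (only one effort-in slot at J2)

#0 stroke at J1
#1 stroke at TF1
#2 stroke at J2
#3 stroke at J1
#4 stroke at Sf1
#5 stroke at Sf2
#6 stroke at J1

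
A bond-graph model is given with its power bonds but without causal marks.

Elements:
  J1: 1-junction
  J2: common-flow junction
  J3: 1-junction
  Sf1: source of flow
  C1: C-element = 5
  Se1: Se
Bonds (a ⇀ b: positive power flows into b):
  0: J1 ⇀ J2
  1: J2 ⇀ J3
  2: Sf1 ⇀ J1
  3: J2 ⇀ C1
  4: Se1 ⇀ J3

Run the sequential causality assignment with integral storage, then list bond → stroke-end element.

b0 |J1
b1 |J2
b2 |Sf1
b3 |J2
b4 |J3

β2 stroke at Sf1  (Sf1 (Sf) sets flow on bond)
β4 stroke at J3  (Se1 (Se) sets effort on bond)
β0 stroke at J1  (common-f at J1 fixed by 2)
β1 stroke at J2  (J2 flow already set via bond 0)
β3 stroke at J2  (J2: bond 0 brought flow, rest push out)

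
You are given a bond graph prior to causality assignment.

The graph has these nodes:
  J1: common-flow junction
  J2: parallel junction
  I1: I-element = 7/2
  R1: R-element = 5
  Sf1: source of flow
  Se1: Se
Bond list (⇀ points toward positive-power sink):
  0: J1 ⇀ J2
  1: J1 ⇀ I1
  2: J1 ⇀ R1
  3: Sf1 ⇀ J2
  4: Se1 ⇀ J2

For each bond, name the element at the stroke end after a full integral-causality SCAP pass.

β0 |J1
β1 |I1
β2 |J1
β3 |Sf1
β4 |J2

β3 stroke at Sf1  (Sf1 (Sf) sets flow on bond)
β4 stroke at J2  (Se1: effort source, stroke at far end)
β0 stroke at J1  (0-jn J2 has e-setter on 4)
β1 stroke at I1  (I1 integral (f out))
β2 stroke at J1  (J1: bond 1 brought flow, rest push out)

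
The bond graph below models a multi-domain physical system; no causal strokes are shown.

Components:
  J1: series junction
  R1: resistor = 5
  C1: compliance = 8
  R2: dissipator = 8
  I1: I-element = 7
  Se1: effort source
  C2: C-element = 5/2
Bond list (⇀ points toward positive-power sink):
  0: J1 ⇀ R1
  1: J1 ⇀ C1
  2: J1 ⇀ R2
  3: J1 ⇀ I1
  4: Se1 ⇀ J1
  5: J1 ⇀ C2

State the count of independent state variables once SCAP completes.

bond 4 →J1  (Se1 fixes effort; stroke away)
bond 1 →J1  (C1 integral (e out))
bond 3 →I1  (prefer integral on I1)
bond 0 →J1  (J1: bond 3 brought flow, rest push out)
bond 2 →J1  (common-f at J1 fixed by 3)
bond 5 →J1  (common-f at J1 fixed by 3)

3  (C1, C2, I1 all integral)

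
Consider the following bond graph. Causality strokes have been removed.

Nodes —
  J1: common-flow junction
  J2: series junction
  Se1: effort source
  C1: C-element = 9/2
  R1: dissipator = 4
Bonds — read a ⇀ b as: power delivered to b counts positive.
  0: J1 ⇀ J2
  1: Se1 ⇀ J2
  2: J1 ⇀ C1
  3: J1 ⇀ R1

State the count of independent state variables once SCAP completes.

β1 stroke at J2  (source Se1 imposes e)
β0 stroke at J1  (only one flow-in slot at J2)
β2 stroke at J1  (C1 integral (e out))
β3 stroke at R1  (J1: last free bond brings flow in)

1  (C1 all integral)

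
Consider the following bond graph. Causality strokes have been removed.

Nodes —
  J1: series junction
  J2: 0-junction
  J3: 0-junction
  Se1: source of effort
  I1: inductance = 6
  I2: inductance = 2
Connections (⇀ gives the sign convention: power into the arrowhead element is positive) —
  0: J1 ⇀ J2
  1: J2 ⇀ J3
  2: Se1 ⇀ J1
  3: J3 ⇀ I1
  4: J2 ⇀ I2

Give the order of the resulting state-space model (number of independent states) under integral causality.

#2 stroke at J1  (Se1: effort source, stroke at far end)
#0 stroke at J2  (J1 needs exactly one f-in)
#1 stroke at J3  (0-jn J2 has e-setter on 0)
#4 stroke at I2  (0-jn J2 has e-setter on 0)
#3 stroke at I1  (J3 effort already set via bond 1)

2  (I1, I2 all integral)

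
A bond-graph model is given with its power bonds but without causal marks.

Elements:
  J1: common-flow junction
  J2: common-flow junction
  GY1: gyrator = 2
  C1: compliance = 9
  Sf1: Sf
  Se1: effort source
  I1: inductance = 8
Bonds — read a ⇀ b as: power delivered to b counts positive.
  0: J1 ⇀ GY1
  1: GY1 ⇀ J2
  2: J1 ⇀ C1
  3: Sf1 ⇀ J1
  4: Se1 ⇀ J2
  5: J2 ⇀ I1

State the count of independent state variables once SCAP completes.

2  (C1, I1 all integral)

bond 3 →Sf1  (Sf1: flow source, stroke at near end)
bond 4 →J2  (Se1 (Se) sets effort on bond)
bond 0 →J1  (1-jn J1 has f-setter on 3)
bond 2 →J1  (J1: bond 3 brought flow, rest push out)
bond 1 →J2  (GY GY1: same side as bond 0)
bond 5 →I1  (only one flow-in slot at J2)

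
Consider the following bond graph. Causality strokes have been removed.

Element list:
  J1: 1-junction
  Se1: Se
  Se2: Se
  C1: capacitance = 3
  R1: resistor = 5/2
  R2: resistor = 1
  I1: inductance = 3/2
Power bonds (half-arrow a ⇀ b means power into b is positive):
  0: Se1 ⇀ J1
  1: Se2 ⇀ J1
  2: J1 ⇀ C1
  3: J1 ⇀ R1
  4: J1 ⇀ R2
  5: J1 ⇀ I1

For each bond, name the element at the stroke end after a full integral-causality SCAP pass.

b0 |J1  (Se1 (Se) sets effort on bond)
b1 |J1  (Se2 fixes effort; stroke away)
b2 |J1  (prefer integral on C1)
b5 |I1  (I1 outputs flow p/I1)
b3 |J1  (common-f at J1 fixed by 5)
b4 |J1  (1-jn J1 has f-setter on 5)

#0 stroke→J1
#1 stroke→J1
#2 stroke→J1
#3 stroke→J1
#4 stroke→J1
#5 stroke→I1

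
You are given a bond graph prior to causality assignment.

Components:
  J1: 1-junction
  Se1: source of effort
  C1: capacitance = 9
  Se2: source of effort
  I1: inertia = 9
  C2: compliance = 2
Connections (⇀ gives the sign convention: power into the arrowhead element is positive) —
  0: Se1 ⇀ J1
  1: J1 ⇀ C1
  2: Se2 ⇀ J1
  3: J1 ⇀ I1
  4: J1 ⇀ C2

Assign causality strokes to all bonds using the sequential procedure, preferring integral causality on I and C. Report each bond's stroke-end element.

b0 stroke→J1
b1 stroke→J1
b2 stroke→J1
b3 stroke→I1
b4 stroke→J1

β0 stroke at J1  (Se1 fixes effort; stroke away)
β2 stroke at J1  (Se2 fixes effort; stroke away)
β1 stroke at J1  (C1 integral (e out))
β3 stroke at I1  (I1 integral (f out))
β4 stroke at J1  (common-f at J1 fixed by 3)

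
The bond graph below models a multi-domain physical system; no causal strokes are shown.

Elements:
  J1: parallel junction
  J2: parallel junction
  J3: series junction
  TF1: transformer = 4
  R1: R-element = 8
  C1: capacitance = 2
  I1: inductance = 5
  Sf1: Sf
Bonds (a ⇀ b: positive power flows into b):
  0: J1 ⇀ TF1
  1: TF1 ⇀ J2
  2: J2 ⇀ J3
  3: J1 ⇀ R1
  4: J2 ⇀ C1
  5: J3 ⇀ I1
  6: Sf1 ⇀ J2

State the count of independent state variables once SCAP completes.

2  (C1, I1 all integral)

bond 6 →Sf1  (source Sf1 imposes f)
bond 4 →J2  (prefer integral on C1)
bond 1 →TF1  (J2: bond 4 brought effort, rest push out)
bond 2 →J3  (J2 effort already set via bond 4)
bond 5 →I1  (J3: last free bond brings flow in)
bond 0 →J1  (through TF1, causality passes straight; one stroke at TF1)
bond 3 →R1  (J1 effort already set via bond 0)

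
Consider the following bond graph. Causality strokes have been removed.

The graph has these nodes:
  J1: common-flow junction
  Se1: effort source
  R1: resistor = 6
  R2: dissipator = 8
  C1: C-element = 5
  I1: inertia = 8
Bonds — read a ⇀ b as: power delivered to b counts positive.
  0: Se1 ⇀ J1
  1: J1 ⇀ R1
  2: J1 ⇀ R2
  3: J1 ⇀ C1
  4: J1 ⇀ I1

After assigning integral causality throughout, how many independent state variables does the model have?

2  (C1, I1 all integral)

bond 0 stroke→J1  (source Se1 imposes e)
bond 3 stroke→J1  (C1 integral (e out))
bond 4 stroke→I1  (I1: I, integral causality)
bond 1 stroke→J1  (1-jn J1 has f-setter on 4)
bond 2 stroke→J1  (J1: bond 4 brought flow, rest push out)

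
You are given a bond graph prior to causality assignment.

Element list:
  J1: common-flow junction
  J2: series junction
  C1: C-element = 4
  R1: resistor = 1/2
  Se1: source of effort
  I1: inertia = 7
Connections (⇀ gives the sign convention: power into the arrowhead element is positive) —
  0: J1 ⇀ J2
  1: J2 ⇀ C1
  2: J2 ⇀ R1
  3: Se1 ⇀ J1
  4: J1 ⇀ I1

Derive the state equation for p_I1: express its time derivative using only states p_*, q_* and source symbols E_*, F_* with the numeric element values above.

dp_I1/dt = E_Se1 - p_I1/14 - q_C1/4

b3 stroke at J1  (Se1 fixes effort; stroke away)
b1 stroke at J2  (C1 integral (e out))
b4 stroke at I1  (prefer integral on I1)
b0 stroke at J1  (common-f at J1 fixed by 4)
b2 stroke at J2  (J2: bond 0 brought flow, rest push out)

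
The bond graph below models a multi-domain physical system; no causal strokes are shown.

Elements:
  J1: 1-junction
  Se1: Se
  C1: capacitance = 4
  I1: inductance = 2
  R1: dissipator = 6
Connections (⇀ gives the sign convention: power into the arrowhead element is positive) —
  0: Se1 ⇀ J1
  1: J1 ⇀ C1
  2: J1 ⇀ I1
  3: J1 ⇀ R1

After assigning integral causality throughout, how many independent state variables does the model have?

bond 0 →J1  (Se1 fixes effort; stroke away)
bond 1 →J1  (prefer integral on C1)
bond 2 →I1  (prefer integral on I1)
bond 3 →J1  (J1: bond 2 brought flow, rest push out)

2  (C1, I1 all integral)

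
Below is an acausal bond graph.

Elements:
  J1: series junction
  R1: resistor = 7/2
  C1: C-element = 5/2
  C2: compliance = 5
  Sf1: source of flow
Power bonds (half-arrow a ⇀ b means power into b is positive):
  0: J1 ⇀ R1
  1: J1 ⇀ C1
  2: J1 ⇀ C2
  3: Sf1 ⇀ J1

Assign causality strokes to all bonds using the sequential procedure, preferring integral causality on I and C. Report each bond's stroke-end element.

bond 0 →J1
bond 1 →J1
bond 2 →J1
bond 3 →Sf1

β3 stroke→Sf1  (Sf1 fixes flow; stroke at Sf1)
β0 stroke→J1  (common-f at J1 fixed by 3)
β1 stroke→J1  (1-jn J1 has f-setter on 3)
β2 stroke→J1  (J1 flow already set via bond 3)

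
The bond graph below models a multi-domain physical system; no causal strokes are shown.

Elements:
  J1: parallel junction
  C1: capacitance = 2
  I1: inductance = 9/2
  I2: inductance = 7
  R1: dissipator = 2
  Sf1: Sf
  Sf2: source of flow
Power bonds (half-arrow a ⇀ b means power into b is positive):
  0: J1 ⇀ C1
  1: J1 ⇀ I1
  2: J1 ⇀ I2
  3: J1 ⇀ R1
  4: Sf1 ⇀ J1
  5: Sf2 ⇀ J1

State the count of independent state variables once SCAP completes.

β4 stroke at Sf1  (Sf1 (Sf) sets flow on bond)
β5 stroke at Sf2  (source Sf2 imposes f)
β0 stroke at J1  (C1 integral (e out))
β1 stroke at I1  (common-e at J1 fixed by 0)
β2 stroke at I2  (J1 effort already set via bond 0)
β3 stroke at R1  (common-e at J1 fixed by 0)

3  (C1, I1, I2 all integral)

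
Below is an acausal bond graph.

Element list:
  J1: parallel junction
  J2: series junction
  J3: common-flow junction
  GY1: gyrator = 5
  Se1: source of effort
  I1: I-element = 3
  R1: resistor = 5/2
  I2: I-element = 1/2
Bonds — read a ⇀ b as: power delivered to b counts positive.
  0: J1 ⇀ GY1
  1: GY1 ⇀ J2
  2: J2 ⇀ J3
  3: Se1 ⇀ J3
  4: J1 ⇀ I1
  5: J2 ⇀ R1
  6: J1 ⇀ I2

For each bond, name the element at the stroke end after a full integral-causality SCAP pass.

#3 →J3  (source Se1 imposes e)
#2 →J2  (closing 1-jn rule on J3)
#4 →I1  (I1 outputs flow p/I1)
#6 →I2  (I2 integral (f out))
#0 →J1  (closing 0-jn rule on J1)
#1 →J2  (through GY1, causality inverts; strokes same side of GY1)
#5 →R1  (closing 1-jn rule on J2)

#0 stroke→J1
#1 stroke→J2
#2 stroke→J2
#3 stroke→J3
#4 stroke→I1
#5 stroke→R1
#6 stroke→I2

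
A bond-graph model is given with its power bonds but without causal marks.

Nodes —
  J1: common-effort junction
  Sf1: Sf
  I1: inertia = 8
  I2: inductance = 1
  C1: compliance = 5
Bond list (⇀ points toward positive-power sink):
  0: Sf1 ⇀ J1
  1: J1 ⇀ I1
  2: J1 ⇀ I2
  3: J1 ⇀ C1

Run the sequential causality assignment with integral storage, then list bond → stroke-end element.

β0 |Sf1
β1 |I1
β2 |I2
β3 |J1

b0 |Sf1  (Sf1 (Sf) sets flow on bond)
b1 |I1  (prefer integral on I1)
b2 |I2  (I2 integral (f out))
b3 |J1  (only one effort-in slot at J1)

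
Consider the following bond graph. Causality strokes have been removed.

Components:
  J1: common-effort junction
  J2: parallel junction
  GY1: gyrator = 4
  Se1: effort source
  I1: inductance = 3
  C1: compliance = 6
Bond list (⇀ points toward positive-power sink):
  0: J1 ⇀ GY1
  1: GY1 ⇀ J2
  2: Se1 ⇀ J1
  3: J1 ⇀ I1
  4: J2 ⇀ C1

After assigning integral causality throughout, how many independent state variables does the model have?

2  (C1, I1 all integral)

β2 |J1  (Se1 (Se) sets effort on bond)
β0 |GY1  (common-e at J1 fixed by 2)
β3 |I1  (0-jn J1 has e-setter on 2)
β1 |GY1  (through GY1, causality inverts; strokes same side of GY1)
β4 |J2  (J2 needs exactly one e-in)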